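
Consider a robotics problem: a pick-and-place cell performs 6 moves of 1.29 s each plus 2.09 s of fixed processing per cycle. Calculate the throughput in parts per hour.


T_cycle = 6*1.29 + 2.09 = 9.8300 s
rate = 3600/T = 366.2258

366.2258 parts/hour


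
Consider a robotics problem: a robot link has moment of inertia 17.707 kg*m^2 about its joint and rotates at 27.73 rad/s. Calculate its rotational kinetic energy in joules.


KE = (1/2)*I*omega^2 = 0.5*17.707*27.73^2 = 6807.9245

6807.9245 J


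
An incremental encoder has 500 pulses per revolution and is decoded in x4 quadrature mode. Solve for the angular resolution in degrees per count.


resolution = 360 / (PPR * 4) = 360 / 2000 = 0.1800

0.1800 degrees


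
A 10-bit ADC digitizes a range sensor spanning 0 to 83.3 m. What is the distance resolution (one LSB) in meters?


res = range / 2^n = 83.3/2^10 = 83.3/1024 = 0.0813

0.0813 m


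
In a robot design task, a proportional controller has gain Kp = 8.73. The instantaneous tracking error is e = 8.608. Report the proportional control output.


u_P = Kp * e = 8.73 * 8.608 = 75.1478

75.1478


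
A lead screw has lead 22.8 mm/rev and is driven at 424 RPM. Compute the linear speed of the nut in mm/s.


v = lead * (RPM/60) = 22.8*424/60 = 161.1200

161.1200 mm/s


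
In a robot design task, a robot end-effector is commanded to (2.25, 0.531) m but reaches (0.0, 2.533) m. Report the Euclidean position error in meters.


dx = 0.0 - (2.25) = -2.2500, dy = 2.533 - (0.531) = 2.0020
err = sqrt(5.062500 + 4.008004) = 3.0117

3.0117 m


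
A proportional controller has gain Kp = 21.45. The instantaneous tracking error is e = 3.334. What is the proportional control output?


u_P = Kp * e = 21.45 * 3.334 = 71.5143

71.5143


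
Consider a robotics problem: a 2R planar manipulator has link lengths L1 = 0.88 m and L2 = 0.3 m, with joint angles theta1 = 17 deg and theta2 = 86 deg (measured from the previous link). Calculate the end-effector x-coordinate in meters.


x = L1*cos(th1) + L2*cos(th1+th2) = 0.88*cos(17 deg) + 0.3*cos(103 deg) = 0.7741

0.7741 m


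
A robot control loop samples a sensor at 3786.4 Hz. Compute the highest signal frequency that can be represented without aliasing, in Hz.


f_max = f_s/2 = 3786.4/2 = 1893.2000

1893.2000 Hz


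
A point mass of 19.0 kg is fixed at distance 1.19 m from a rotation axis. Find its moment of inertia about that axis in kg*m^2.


I = m*r^2 = 19.0*1.19^2 = 26.9059

26.9059 kg*m^2


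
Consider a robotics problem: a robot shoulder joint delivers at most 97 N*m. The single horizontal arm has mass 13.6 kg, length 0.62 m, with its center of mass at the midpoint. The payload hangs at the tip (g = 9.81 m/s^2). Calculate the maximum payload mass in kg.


tau_arm = m_arm*g*(L/2) = 13.6*9.81*0.62/2 = 41.3590 N*m
tau_payload = tau_max - tau_arm = 97 - 41.3590 = 55.6410
m_payload = tau_payload / (g*L) = 55.6410 / (9.81*0.62) = 9.1482

9.1482 kg


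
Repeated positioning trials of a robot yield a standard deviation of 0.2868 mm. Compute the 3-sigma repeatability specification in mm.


repeatability = 3*sigma = 3*0.2868 = 0.8604

0.8604 mm


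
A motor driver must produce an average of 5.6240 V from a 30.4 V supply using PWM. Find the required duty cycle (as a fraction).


D = V_avg/V_supply = 5.6240/30.4 = 0.1850

0.1850


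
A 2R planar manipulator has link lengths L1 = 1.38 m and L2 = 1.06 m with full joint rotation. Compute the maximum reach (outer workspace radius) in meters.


r_max = L1 + L2 = 1.38 + 1.06 = 2.4400

2.4400 m


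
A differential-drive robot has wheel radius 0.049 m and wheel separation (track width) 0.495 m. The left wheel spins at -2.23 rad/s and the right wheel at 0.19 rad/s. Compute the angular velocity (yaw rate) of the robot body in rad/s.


omega = r*(wR - wL)/L = 0.049*(0.19 - (-2.23))/0.495 = 0.2396

0.2396 rad/s


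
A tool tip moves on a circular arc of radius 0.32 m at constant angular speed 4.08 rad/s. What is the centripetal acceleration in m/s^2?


a_c = omega^2 * r = 4.08^2 * 0.32 = 5.3268

5.3268 m/s^2


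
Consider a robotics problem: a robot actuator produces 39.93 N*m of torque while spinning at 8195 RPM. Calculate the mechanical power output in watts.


omega = 8195 * 2*pi/60 = 858.178393 rad/s
P = tau * omega = 39.93 * 858.178393 = 34267.0632

34267.0632 W


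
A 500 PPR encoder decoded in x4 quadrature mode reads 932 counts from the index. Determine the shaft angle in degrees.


angle = counts * 360 / (PPR*4) = 932 * 360 / 2000 = 167.7600

167.7600 degrees


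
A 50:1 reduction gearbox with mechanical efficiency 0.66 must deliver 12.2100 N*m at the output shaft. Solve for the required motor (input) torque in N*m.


tau_in = tau_out / (N * eta) = 12.2100 / (50 * 0.66) = 0.3700

0.3700 N*m


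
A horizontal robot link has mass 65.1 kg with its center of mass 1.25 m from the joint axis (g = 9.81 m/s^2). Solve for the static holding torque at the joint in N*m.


tau = m*g*L = 65.1 * 9.81 * 1.25 = 798.2887

798.2887 N*m


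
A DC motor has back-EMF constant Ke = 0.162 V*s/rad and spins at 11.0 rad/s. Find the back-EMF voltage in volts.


V_emf = Ke * omega = 0.162*11.0 = 1.7820

1.7820 V


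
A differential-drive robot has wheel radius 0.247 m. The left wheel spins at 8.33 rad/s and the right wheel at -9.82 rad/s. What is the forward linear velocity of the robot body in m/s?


v = r*(wR + wL)/2 = 0.247*(-9.82 + 8.33)/2 = -0.1840

-0.1840 m/s


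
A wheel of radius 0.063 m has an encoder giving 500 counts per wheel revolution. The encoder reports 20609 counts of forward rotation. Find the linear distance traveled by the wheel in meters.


revs = 20609/500 = 41.218000
d = revs * 2*pi*r = 41.218000 * 2*pi*0.063 = 16.3158

16.3158 m


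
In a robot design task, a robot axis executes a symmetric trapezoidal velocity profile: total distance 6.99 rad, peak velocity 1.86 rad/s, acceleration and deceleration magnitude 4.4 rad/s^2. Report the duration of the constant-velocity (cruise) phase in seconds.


t_acc = v/a = 0.422727 s, d_acc = v^2/(2a) = 0.393136 rad each
d_cruise = 6.99 - 2*0.393136 = 6.203728 rad
t_cruise = d_cruise/v = 6.203728/1.86 = 3.3353

3.3353 s


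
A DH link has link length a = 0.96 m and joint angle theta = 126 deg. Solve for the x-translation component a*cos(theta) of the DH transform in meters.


a*cos(theta) = 0.96*cos(126 deg) = -0.5643

-0.5643 m


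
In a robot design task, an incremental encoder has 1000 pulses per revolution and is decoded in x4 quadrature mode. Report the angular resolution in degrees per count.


resolution = 360 / (PPR * 4) = 360 / 4000 = 0.0900

0.0900 degrees


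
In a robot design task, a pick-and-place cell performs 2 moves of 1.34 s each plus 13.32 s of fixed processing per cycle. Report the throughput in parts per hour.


T_cycle = 2*1.34 + 13.32 = 16.0000 s
rate = 3600/T = 225.0000

225.0000 parts/hour


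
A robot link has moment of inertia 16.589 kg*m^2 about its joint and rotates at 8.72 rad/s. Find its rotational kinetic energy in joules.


KE = (1/2)*I*omega^2 = 0.5*16.589*8.72^2 = 630.7005

630.7005 J


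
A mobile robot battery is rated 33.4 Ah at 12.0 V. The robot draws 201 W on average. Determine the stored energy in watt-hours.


E = capacity * V = 33.4*12.0 = 400.8000

400.8000 Wh


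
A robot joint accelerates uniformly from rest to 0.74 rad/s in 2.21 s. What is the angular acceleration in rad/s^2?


alpha = delta_omega / t = 0.74 / 2.21 = 0.3348

0.3348 rad/s^2


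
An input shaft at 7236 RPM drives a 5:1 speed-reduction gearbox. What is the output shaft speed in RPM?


omega_out = omega_in / N = 7236 / 5 = 1447.2000

1447.2000 RPM


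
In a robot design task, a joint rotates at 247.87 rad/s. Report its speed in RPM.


RPM = 247.87 * 60/(2*pi) = 2366.9841

2366.9841 RPM


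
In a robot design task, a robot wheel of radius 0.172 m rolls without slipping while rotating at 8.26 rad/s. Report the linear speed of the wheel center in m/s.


v = omega * r = 8.26 * 0.172 = 1.4207

1.4207 m/s


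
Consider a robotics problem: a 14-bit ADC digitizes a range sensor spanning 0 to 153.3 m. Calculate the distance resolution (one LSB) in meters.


res = range / 2^n = 153.3/2^14 = 153.3/16384 = 0.0094

0.0094 m


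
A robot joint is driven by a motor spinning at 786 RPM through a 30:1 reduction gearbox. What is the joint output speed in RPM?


omega_joint = omega_motor / N = 786 / 30 = 26.2000

26.2000 RPM


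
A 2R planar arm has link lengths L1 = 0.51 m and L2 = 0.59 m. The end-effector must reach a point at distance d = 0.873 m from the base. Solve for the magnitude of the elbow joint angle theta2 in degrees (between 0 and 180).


cos(th2) = (d^2 - L1^2 - L2^2)/(2*L1*L2) = (0.873^2 - 0.51^2 - 0.59^2)/(2*0.51*0.59) = 0.25578099
th2 = acos(0.25578099) = 75.1801 deg

75.1801 degrees


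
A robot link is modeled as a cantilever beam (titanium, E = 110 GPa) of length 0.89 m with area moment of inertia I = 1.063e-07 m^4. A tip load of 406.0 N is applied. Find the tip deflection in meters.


delta = F*L^3/(3*E*I) = 406.0*0.89^3/(3*1.100e+11*1.063e-07)
      = 286.217414/35079 = 0.0082

0.0082 m


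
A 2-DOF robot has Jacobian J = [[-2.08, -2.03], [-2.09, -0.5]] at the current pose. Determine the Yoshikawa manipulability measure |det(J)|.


det(J) = -2.08*-0.5 - (-2.03)*(-2.09) = -3.2027
|det(J)| = 3.2027

3.2027


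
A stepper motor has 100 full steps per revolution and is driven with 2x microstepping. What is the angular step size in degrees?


step = 360/(100*2) = 360/200 = 1.8000

1.8000 degrees


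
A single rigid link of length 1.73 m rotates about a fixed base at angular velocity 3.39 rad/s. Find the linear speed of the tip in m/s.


v = L*omega = 1.73 * 3.39 = 5.8647

5.8647 m/s


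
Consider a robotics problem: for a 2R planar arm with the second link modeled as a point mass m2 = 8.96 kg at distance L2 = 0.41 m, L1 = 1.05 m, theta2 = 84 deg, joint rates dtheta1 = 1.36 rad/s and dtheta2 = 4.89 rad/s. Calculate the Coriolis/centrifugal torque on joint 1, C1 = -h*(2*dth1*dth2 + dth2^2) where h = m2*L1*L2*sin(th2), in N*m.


h = m2*L1*L2*sin(th2) = 8.96*1.05*0.41*sin(84 deg) = 3.836149
C1 = -h*(2*1.36*4.89 + 4.89^2) = -3.836149*37.2129 = -142.7542

-142.7542 N*m


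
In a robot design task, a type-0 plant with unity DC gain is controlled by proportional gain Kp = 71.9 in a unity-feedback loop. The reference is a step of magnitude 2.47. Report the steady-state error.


e_ss = R/(1 + Kp) = 2.47/(1 + 71.9) = 2.47/72.9000 = 0.0339

0.0339


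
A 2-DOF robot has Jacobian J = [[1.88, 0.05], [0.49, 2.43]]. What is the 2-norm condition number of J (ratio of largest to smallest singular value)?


JJ^T eigenvalues: trace(JJ^T) = 9.6819, det(JJ^T) = det(J)^2 = 20.64702721
s_max^2 = (9.6819 + sqrt(11.15107877))/2 = 6.51061155
s_min^2 = (9.6819 - sqrt(11.15107877))/2 = 3.17128845
kappa = s_max/s_min = sqrt(6.51061155/3.17128845) = 1.4328

1.4328


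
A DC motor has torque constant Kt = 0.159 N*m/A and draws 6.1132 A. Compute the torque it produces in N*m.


tau = Kt * I = 0.159*6.1132 = 0.9720

0.9720 N*m


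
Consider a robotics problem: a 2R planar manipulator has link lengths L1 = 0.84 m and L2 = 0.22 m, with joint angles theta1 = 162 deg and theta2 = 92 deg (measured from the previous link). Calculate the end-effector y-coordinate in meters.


y = L1*sin(th1) + L2*sin(th1+th2) = 0.84*sin(162 deg) + 0.22*sin(254 deg) = 0.0481

0.0481 m


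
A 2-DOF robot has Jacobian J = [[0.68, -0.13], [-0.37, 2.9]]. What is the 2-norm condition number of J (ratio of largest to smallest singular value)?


JJ^T eigenvalues: trace(JJ^T) = 9.0262, det(JJ^T) = det(J)^2 = 3.70139121
s_max^2 = (9.0262 + sqrt(66.66672160))/2 = 8.59558459
s_min^2 = (9.0262 - sqrt(66.66672160))/2 = 0.43061541
kappa = s_max/s_min = sqrt(8.59558459/0.43061541) = 4.4678

4.4678


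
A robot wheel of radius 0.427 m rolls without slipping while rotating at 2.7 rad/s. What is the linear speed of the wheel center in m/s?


v = omega * r = 2.7 * 0.427 = 1.1529

1.1529 m/s


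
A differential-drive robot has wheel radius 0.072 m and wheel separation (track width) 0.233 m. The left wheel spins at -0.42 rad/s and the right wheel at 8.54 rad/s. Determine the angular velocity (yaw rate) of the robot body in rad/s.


omega = r*(wR - wL)/L = 0.072*(8.54 - (-0.42))/0.233 = 2.7688

2.7688 rad/s


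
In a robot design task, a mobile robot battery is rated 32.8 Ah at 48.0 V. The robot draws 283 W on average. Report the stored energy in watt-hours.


E = capacity * V = 32.8*48.0 = 1574.4000

1574.4000 Wh


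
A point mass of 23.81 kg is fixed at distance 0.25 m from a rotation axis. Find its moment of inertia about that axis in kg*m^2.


I = m*r^2 = 23.81*0.25^2 = 1.4881

1.4881 kg*m^2


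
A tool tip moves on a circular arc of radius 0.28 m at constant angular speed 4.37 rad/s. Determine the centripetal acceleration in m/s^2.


a_c = omega^2 * r = 4.37^2 * 0.28 = 5.3471

5.3471 m/s^2


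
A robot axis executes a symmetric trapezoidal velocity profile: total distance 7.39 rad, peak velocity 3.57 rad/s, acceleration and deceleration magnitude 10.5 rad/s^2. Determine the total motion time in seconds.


t_acc = v/a = 3.57/10.5 = 0.340000 s
d_acc = v^2/(2a) = 0.606900 rad (each ramp)
d_cruise = 7.39 - 2*0.606900 = 6.176200 rad
t_cruise = 6.176200/3.57 = 1.730028 s
t_total = 2*0.340000 + 1.730028 = 2.4100

2.4100 s


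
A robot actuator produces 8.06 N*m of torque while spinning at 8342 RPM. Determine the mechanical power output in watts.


omega = 8342 * 2*pi/60 = 873.572197 rad/s
P = tau * omega = 8.06 * 873.572197 = 7040.9919

7040.9919 W


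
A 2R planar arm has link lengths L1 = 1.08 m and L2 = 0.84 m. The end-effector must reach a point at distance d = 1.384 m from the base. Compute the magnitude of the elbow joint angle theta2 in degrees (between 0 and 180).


cos(th2) = (d^2 - L1^2 - L2^2)/(2*L1*L2) = (1.384^2 - 1.08^2 - 0.84^2)/(2*1.08*0.84) = 0.02395062
th2 = acos(0.02395062) = 88.6276 deg

88.6276 degrees


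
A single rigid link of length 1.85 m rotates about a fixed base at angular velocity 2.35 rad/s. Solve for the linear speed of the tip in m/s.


v = L*omega = 1.85 * 2.35 = 4.3475

4.3475 m/s


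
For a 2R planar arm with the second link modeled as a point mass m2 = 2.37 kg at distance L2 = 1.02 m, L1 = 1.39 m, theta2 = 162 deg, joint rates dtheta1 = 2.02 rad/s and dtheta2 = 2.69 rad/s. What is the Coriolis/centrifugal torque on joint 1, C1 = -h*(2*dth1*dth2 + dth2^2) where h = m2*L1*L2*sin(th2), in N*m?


h = m2*L1*L2*sin(th2) = 2.37*1.39*1.02*sin(162 deg) = 1.038355
C1 = -h*(2*2.02*2.69 + 2.69^2) = -1.038355*18.1037 = -18.7981

-18.7981 N*m


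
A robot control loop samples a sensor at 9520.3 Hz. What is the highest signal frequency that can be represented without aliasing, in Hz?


f_max = f_s/2 = 9520.3/2 = 4760.1500

4760.1500 Hz


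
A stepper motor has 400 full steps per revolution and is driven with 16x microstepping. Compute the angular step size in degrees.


step = 360/(400*16) = 360/6400 = 0.0563

0.0563 degrees


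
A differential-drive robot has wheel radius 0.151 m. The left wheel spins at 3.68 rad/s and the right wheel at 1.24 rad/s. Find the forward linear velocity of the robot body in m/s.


v = r*(wR + wL)/2 = 0.151*(1.24 + 3.68)/2 = 0.3715

0.3715 m/s


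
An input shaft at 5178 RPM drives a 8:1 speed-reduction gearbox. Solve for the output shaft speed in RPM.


omega_out = omega_in / N = 5178 / 8 = 647.2500

647.2500 RPM


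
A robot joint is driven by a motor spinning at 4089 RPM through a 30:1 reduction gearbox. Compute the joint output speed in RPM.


omega_joint = omega_motor / N = 4089 / 30 = 136.3000

136.3000 RPM


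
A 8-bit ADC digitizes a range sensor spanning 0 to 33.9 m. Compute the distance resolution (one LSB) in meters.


res = range / 2^n = 33.9/2^8 = 33.9/256 = 0.1324

0.1324 m


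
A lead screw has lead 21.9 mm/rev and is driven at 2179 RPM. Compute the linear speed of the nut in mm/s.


v = lead * (RPM/60) = 21.9*2179/60 = 795.3350

795.3350 mm/s


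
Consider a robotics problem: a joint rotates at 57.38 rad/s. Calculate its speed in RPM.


RPM = 57.38 * 60/(2*pi) = 547.9386

547.9386 RPM


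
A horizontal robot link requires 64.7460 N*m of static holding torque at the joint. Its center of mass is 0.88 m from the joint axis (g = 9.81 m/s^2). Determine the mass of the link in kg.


m = tau / (g*L) = 64.7460 / (9.81 * 0.88) = 7.5000

7.5000 kg


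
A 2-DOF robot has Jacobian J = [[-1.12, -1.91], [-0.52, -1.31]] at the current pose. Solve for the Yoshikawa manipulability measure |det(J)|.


det(J) = -1.12*-1.31 - (-1.91)*(-0.52) = 0.4740
|det(J)| = 0.4740

0.4740


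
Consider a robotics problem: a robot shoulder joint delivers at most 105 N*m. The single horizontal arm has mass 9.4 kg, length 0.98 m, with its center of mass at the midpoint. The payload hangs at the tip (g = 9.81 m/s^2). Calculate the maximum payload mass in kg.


tau_arm = m_arm*g*(L/2) = 9.4*9.81*0.98/2 = 45.1849 N*m
tau_payload = tau_max - tau_arm = 105 - 45.1849 = 59.8151
m_payload = tau_payload / (g*L) = 59.8151 / (9.81*0.98) = 6.2218

6.2218 kg


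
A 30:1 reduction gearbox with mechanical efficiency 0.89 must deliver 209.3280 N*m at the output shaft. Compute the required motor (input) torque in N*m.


tau_in = tau_out / (N * eta) = 209.3280 / (30 * 0.89) = 7.8400

7.8400 N*m


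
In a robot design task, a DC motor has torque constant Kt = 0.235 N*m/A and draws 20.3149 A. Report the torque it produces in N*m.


tau = Kt * I = 0.235*20.3149 = 4.7740

4.7740 N*m


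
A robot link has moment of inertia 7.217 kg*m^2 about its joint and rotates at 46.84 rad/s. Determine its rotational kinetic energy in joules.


KE = (1/2)*I*omega^2 = 0.5*7.217*46.84^2 = 7916.9970

7916.9970 J


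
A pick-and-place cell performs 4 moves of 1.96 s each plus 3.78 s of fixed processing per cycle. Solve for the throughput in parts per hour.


T_cycle = 4*1.96 + 3.78 = 11.6200 s
rate = 3600/T = 309.8107

309.8107 parts/hour


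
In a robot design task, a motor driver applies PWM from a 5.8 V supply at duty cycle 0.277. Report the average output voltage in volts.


V_avg = V_supply * D = 5.8*0.277 = 1.6066

1.6066 V


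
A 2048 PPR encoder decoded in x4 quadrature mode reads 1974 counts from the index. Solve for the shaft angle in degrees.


angle = counts * 360 / (PPR*4) = 1974 * 360 / 8192 = 86.7480

86.7480 degrees


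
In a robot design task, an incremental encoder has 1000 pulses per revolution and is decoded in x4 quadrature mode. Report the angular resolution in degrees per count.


resolution = 360 / (PPR * 4) = 360 / 4000 = 0.0900

0.0900 degrees


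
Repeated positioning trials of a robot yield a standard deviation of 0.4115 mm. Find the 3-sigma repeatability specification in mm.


repeatability = 3*sigma = 3*0.4115 = 1.2345

1.2345 mm


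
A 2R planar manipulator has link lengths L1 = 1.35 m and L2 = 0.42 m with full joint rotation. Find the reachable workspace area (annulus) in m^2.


r_max = L1 + L2 = 1.7700, r_min = |L1 - L2| = 0.9300
A = pi*(r_max^2 - r_min^2) = pi*(3.1329 - 0.8649) = 7.1251

7.1251 m^2


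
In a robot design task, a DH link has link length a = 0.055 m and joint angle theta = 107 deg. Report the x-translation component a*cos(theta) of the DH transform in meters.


a*cos(theta) = 0.055*cos(107 deg) = -0.0161

-0.0161 m


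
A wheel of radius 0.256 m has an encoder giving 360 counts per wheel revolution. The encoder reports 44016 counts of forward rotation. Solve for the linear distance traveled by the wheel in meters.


revs = 44016/360 = 122.266667
d = revs * 2*pi*r = 122.266667 * 2*pi*0.256 = 196.6654

196.6654 m


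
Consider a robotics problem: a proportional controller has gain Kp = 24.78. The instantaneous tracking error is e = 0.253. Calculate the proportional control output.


u_P = Kp * e = 24.78 * 0.253 = 6.2693

6.2693


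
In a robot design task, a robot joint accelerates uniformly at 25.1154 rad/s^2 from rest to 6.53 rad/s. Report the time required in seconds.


t = delta_omega / alpha = 6.53 / 25.1154 = 0.2600

0.2600 s


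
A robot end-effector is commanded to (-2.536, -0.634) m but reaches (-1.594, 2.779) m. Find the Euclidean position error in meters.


dx = -1.594 - (-2.536) = 0.9420, dy = 2.779 - (-0.634) = 3.4130
err = sqrt(0.887364 + 11.648569) = 3.5406

3.5406 m


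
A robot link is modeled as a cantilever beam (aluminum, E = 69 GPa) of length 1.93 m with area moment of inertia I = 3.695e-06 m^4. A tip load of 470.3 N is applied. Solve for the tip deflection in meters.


delta = F*L^3/(3*E*I) = 470.3*1.93^3/(3*6.900e+10*3.695e-06)
      = 3381.0135071/764865 = 0.0044

0.0044 m


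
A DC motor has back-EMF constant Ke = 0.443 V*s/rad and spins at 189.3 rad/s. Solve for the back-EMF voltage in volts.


V_emf = Ke * omega = 0.443*189.3 = 83.8599

83.8599 V


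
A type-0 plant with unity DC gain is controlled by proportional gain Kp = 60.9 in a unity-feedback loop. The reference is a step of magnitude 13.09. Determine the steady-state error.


e_ss = R/(1 + Kp) = 13.09/(1 + 60.9) = 13.09/61.9000 = 0.2115

0.2115


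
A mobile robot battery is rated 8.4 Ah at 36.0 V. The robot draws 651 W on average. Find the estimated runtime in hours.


E = 8.4*36.0 = 302.4000 Wh
t = E/P = 302.4000/651 = 0.4645

0.4645 hours


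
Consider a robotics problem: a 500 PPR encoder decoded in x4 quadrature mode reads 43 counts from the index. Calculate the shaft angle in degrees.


angle = counts * 360 / (PPR*4) = 43 * 360 / 2000 = 7.7400

7.7400 degrees


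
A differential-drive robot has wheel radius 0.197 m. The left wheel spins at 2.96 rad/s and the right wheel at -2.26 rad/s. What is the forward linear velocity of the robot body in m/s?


v = r*(wR + wL)/2 = 0.197*(-2.26 + 2.96)/2 = 0.0690

0.0690 m/s


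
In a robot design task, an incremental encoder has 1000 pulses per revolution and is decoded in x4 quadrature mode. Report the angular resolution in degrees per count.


resolution = 360 / (PPR * 4) = 360 / 4000 = 0.0900

0.0900 degrees


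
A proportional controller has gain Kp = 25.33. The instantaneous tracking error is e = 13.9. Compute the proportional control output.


u_P = Kp * e = 25.33 * 13.9 = 352.0870

352.0870


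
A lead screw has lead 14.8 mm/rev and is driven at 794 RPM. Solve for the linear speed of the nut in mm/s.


v = lead * (RPM/60) = 14.8*794/60 = 195.8533

195.8533 mm/s


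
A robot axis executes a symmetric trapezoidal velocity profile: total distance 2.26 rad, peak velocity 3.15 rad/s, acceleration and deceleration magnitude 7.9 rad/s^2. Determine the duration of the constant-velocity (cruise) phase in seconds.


t_acc = v/a = 0.398734 s, d_acc = v^2/(2a) = 0.628006 rad each
d_cruise = 2.26 - 2*0.628006 = 1.003988 rad
t_cruise = d_cruise/v = 1.003988/3.15 = 0.3187

0.3187 s


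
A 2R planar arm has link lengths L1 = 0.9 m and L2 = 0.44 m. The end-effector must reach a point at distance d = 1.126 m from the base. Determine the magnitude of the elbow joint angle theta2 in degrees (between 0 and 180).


cos(th2) = (d^2 - L1^2 - L2^2)/(2*L1*L2) = (1.126^2 - 0.9^2 - 0.44^2)/(2*0.9*0.44) = 0.33368182
th2 = acos(0.33368182) = 70.5076 deg

70.5076 degrees


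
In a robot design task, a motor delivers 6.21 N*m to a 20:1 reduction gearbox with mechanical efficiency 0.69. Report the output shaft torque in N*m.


tau_out = tau_in * N * eta = 6.21 * 20 * 0.69 = 85.6980

85.6980 N*m


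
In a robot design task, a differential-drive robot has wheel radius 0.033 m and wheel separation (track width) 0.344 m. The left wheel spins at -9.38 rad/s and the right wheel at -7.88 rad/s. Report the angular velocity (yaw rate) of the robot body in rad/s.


omega = r*(wR - wL)/L = 0.033*(-7.88 - (-9.38))/0.344 = 0.1439

0.1439 rad/s


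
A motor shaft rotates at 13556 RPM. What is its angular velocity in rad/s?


omega = 13556 * 2*pi/60 = 1419.5810

1419.5810 rad/s


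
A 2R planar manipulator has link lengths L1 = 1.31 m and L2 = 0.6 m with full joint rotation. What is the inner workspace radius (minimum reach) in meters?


r_min = |L1 - L2| = |1.31 - 0.6| = 0.7100

0.7100 m


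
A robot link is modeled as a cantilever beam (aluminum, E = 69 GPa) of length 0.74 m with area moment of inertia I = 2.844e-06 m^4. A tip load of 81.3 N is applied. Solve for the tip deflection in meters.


delta = F*L^3/(3*E*I) = 81.3*0.74^3/(3*6.900e+10*2.844e-06)
      = 32.9447112/588708 = 5.5961e-05

5.5961e-05 m


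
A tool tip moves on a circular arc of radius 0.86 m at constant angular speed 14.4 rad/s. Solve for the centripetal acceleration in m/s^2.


a_c = omega^2 * r = 14.4^2 * 0.86 = 178.3296

178.3296 m/s^2


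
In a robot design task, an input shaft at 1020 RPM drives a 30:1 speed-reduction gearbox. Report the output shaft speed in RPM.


omega_out = omega_in / N = 1020 / 30 = 34.0000

34.0000 RPM


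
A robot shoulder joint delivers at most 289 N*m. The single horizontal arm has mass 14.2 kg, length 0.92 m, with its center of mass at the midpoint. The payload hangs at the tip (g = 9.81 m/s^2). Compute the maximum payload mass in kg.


tau_arm = m_arm*g*(L/2) = 14.2*9.81*0.92/2 = 64.0789 N*m
tau_payload = tau_max - tau_arm = 289 - 64.0789 = 224.9211
m_payload = tau_payload / (g*L) = 224.9211 / (9.81*0.92) = 24.9215

24.9215 kg


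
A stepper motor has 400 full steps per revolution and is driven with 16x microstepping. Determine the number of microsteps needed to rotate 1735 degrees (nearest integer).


step_size = 360/(400*16) = 360/6400 = 0.056250 deg
n = 1735/(360/6400) = 1735*6400/360 = 30844.4444 -> 30844

30844 steps


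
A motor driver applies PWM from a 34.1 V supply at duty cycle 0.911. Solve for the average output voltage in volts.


V_avg = V_supply * D = 34.1*0.911 = 31.0651

31.0651 V


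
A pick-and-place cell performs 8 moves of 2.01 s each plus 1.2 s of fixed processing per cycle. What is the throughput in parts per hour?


T_cycle = 8*2.01 + 1.2 = 17.2800 s
rate = 3600/T = 208.3333

208.3333 parts/hour


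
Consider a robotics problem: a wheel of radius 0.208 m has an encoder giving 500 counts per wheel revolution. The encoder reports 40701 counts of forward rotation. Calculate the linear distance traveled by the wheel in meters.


revs = 40701/500 = 81.402000
d = revs * 2*pi*r = 81.402000 * 2*pi*0.208 = 106.3845

106.3845 m


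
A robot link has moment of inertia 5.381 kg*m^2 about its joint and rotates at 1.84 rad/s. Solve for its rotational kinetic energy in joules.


KE = (1/2)*I*omega^2 = 0.5*5.381*1.84^2 = 9.1090

9.1090 J


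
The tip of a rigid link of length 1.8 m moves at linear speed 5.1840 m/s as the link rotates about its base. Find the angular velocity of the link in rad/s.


omega = v / L = 5.1840 / 1.8 = 2.8800

2.8800 rad/s


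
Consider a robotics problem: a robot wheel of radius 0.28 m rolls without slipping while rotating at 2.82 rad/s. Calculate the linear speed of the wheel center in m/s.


v = omega * r = 2.82 * 0.28 = 0.7896

0.7896 m/s


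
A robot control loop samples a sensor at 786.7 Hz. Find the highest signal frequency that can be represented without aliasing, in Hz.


f_max = f_s/2 = 786.7/2 = 393.3500

393.3500 Hz


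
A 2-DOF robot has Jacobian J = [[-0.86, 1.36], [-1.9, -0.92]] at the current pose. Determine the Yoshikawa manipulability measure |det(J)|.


det(J) = -0.86*-0.92 - (1.36)*(-1.9) = 3.3752
|det(J)| = 3.3752

3.3752


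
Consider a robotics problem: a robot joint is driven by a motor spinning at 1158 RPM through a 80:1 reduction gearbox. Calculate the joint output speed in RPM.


omega_joint = omega_motor / N = 1158 / 80 = 14.4750

14.4750 RPM


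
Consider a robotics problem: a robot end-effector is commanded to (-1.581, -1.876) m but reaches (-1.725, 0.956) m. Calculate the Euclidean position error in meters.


dx = -1.725 - (-1.581) = -0.1440, dy = 0.956 - (-1.876) = 2.8320
err = sqrt(0.020736 + 8.020224) = 2.8357

2.8357 m


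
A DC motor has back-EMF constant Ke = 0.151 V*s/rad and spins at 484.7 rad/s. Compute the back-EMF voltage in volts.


V_emf = Ke * omega = 0.151*484.7 = 73.1897

73.1897 V


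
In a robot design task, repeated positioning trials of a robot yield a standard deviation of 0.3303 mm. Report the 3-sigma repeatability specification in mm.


repeatability = 3*sigma = 3*0.3303 = 0.9909

0.9909 mm


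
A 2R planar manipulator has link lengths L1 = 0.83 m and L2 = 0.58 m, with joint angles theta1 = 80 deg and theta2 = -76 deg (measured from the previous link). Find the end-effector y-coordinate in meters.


y = L1*sin(th1) + L2*sin(th1+th2) = 0.83*sin(80 deg) + 0.58*sin(4 deg) = 0.8578

0.8578 m


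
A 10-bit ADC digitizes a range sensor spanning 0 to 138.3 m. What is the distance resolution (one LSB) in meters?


res = range / 2^n = 138.3/2^10 = 138.3/1024 = 0.1351

0.1351 m


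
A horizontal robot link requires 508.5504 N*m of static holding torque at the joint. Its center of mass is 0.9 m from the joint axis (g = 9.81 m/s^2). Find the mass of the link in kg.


m = tau / (g*L) = 508.5504 / (9.81 * 0.9) = 57.6000

57.6000 kg


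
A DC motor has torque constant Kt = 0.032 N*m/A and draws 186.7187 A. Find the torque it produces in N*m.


tau = Kt * I = 0.032*186.7187 = 5.9750

5.9750 N*m


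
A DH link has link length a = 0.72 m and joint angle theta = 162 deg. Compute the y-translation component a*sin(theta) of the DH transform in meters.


a*sin(theta) = 0.72*sin(162 deg) = 0.2225

0.2225 m


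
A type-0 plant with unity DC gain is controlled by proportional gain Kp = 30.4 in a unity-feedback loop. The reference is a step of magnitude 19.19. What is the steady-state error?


e_ss = R/(1 + Kp) = 19.19/(1 + 30.4) = 19.19/31.4000 = 0.6111

0.6111


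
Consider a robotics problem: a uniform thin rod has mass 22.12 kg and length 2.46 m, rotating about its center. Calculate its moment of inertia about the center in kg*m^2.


I = (1/12)*m*L^2 = (1/12)*22.12*2.46^2 = 11.1551

11.1551 kg*m^2


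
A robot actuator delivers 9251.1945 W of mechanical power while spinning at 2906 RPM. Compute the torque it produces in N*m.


omega = 2906 * 2*pi/60 = 304.315608 rad/s
tau = P / omega = 9251.1945 / 304.315608 = 30.4000

30.4000 N*m


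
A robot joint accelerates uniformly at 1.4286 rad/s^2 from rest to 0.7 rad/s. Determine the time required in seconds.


t = delta_omega / alpha = 0.7 / 1.4286 = 0.4900

0.4900 s


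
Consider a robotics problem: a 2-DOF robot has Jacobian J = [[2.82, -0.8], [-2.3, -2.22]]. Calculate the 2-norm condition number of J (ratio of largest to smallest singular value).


JJ^T eigenvalues: trace(JJ^T) = 18.8108, det(JJ^T) = det(J)^2 = 65.61648016
s_max^2 = (18.8108 + sqrt(91.38027600))/2 = 14.18505156
s_min^2 = (18.8108 - sqrt(91.38027600))/2 = 4.62574844
kappa = s_max/s_min = sqrt(14.18505156/4.62574844) = 1.7512

1.7512


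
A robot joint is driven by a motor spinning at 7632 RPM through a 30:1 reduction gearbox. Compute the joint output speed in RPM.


omega_joint = omega_motor / N = 7632 / 30 = 254.4000

254.4000 RPM


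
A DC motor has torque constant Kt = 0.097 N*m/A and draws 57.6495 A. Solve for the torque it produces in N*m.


tau = Kt * I = 0.097*57.6495 = 5.5920

5.5920 N*m


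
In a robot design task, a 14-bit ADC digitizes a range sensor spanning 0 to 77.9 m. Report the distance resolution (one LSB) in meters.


res = range / 2^n = 77.9/2^14 = 77.9/16384 = 0.0048

0.0048 m


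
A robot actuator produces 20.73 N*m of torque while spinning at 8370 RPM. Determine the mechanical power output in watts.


omega = 8370 * 2*pi/60 = 876.504350 rad/s
P = tau * omega = 20.73 * 876.504350 = 18169.9352

18169.9352 W


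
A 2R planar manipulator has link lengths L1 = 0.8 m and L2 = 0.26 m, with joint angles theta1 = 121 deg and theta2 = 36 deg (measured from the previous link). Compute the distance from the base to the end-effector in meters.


x = L1*cos(th1) + L2*cos(th1+th2) = -0.651362
y = L1*sin(th1) + L2*sin(th1+th2) = 0.787324
d = sqrt(x^2 + y^2) = sqrt(0.424272 + 0.619879) = 1.0218

1.0218 m


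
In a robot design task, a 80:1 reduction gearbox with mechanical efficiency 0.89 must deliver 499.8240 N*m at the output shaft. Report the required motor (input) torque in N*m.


tau_in = tau_out / (N * eta) = 499.8240 / (80 * 0.89) = 7.0200

7.0200 N*m


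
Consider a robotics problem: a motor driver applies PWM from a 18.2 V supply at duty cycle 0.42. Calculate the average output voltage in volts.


V_avg = V_supply * D = 18.2*0.42 = 7.6440

7.6440 V


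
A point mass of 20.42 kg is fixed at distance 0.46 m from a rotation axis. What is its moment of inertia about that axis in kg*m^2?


I = m*r^2 = 20.42*0.46^2 = 4.3209

4.3209 kg*m^2


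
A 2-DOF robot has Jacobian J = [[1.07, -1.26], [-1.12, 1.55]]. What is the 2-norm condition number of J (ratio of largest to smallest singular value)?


JJ^T eigenvalues: trace(JJ^T) = 6.3894, det(JJ^T) = det(J)^2 = 0.06115729
s_max^2 = (6.3894 + sqrt(40.57980320))/2 = 6.37981394
s_min^2 = (6.3894 - sqrt(40.57980320))/2 = 0.00958606
kappa = s_max/s_min = sqrt(6.37981394/0.00958606) = 25.7979

25.7979


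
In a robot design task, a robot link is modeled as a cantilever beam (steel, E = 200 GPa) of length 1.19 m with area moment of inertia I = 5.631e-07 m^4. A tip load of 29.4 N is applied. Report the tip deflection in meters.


delta = F*L^3/(3*E*I) = 29.4*1.19^3/(3*2.000e+11*5.631e-07)
      = 49.5436746/337860 = 1.4664e-04

1.4664e-04 m


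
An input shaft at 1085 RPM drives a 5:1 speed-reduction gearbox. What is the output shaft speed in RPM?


omega_out = omega_in / N = 1085 / 5 = 217.0000

217.0000 RPM


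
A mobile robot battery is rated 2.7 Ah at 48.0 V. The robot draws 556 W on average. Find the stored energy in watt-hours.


E = capacity * V = 2.7*48.0 = 129.6000

129.6000 Wh


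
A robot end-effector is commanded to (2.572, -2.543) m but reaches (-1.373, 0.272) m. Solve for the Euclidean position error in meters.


dx = -1.373 - (2.572) = -3.9450, dy = 0.272 - (-2.543) = 2.8150
err = sqrt(15.563025 + 7.924225) = 4.8464

4.8464 m


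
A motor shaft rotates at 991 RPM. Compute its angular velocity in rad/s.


omega = 991 * 2*pi/60 = 103.7773

103.7773 rad/s


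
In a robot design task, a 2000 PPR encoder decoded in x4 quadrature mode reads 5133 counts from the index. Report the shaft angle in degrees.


angle = counts * 360 / (PPR*4) = 5133 * 360 / 8000 = 230.9850

230.9850 degrees


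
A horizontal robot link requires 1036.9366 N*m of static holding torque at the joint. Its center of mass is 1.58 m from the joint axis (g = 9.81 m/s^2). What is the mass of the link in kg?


m = tau / (g*L) = 1036.9366 / (9.81 * 1.58) = 66.9000

66.9000 kg


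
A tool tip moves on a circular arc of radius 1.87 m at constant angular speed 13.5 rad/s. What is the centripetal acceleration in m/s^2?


a_c = omega^2 * r = 13.5^2 * 1.87 = 340.8075

340.8075 m/s^2


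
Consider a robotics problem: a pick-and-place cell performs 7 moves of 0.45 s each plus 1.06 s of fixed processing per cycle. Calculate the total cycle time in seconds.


T = 7*0.45 + 1.06 = 4.2100

4.2100 s


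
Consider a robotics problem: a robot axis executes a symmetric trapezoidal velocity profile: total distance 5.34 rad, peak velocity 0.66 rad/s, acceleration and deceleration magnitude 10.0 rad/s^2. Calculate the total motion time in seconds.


t_acc = v/a = 0.66/10.0 = 0.066000 s
d_acc = v^2/(2a) = 0.021780 rad (each ramp)
d_cruise = 5.34 - 2*0.021780 = 5.296440 rad
t_cruise = 5.296440/0.66 = 8.024909 s
t_total = 2*0.066000 + 8.024909 = 8.1569

8.1569 s


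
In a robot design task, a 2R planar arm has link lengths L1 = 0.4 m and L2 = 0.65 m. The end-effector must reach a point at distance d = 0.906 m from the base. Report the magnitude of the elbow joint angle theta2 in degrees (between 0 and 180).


cos(th2) = (d^2 - L1^2 - L2^2)/(2*L1*L2) = (0.906^2 - 0.4^2 - 0.65^2)/(2*0.4*0.65) = 0.45833846
th2 = acos(0.45833846) = 62.7201 deg

62.7201 degrees


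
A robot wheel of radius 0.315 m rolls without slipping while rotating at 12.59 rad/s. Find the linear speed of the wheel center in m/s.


v = omega * r = 12.59 * 0.315 = 3.9659

3.9659 m/s


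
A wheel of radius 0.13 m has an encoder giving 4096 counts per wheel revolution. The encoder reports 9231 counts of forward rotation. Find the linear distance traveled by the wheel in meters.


revs = 9231/4096 = 2.253662
d = revs * 2*pi*r = 2.253662 * 2*pi*0.13 = 1.8408

1.8408 m


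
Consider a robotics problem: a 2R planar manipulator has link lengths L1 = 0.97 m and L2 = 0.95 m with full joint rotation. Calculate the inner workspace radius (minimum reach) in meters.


r_min = |L1 - L2| = |0.97 - 0.95| = 0.0200

0.0200 m


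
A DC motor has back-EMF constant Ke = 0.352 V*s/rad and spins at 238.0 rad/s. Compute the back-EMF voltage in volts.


V_emf = Ke * omega = 0.352*238.0 = 83.7760

83.7760 V


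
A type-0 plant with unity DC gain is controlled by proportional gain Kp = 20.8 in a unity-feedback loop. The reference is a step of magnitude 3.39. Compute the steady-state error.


e_ss = R/(1 + Kp) = 3.39/(1 + 20.8) = 3.39/21.8000 = 0.1555

0.1555


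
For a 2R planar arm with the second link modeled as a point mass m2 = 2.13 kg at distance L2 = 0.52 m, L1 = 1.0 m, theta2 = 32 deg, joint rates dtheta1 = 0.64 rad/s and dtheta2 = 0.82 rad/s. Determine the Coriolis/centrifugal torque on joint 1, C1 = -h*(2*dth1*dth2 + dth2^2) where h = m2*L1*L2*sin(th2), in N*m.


h = m2*L1*L2*sin(th2) = 2.13*1.0*0.52*sin(32 deg) = 0.586939
C1 = -h*(2*0.64*0.82 + 0.82^2) = -0.586939*1.7220 = -1.0107

-1.0107 N*m


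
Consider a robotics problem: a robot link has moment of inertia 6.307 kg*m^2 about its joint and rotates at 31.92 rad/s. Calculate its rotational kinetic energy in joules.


KE = (1/2)*I*omega^2 = 0.5*6.307*31.92^2 = 3213.0583

3213.0583 J


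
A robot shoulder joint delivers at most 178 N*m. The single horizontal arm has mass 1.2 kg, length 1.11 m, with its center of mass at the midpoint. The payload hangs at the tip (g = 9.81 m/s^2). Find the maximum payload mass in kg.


tau_arm = m_arm*g*(L/2) = 1.2*9.81*1.11/2 = 6.5335 N*m
tau_payload = tau_max - tau_arm = 178 - 6.5335 = 171.4665
m_payload = tau_payload / (g*L) = 171.4665 / (9.81*1.11) = 15.7466

15.7466 kg


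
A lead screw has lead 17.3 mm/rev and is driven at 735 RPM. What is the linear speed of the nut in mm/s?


v = lead * (RPM/60) = 17.3*735/60 = 211.9250

211.9250 mm/s


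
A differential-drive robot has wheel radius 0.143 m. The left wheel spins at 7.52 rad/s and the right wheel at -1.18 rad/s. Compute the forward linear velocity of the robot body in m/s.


v = r*(wR + wL)/2 = 0.143*(-1.18 + 7.52)/2 = 0.4533

0.4533 m/s


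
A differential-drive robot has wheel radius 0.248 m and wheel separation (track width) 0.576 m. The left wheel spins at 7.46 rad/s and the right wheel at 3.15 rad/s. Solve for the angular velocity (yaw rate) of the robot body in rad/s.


omega = r*(wR - wL)/L = 0.248*(3.15 - (7.46))/0.576 = -1.8557

-1.8557 rad/s


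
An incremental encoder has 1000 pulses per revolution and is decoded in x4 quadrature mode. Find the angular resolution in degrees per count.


resolution = 360 / (PPR * 4) = 360 / 4000 = 0.0900

0.0900 degrees
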